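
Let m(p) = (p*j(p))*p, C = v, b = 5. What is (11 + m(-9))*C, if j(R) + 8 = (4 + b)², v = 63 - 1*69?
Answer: -35544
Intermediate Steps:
v = -6 (v = 63 - 69 = -6)
C = -6
j(R) = 73 (j(R) = -8 + (4 + 5)² = -8 + 9² = -8 + 81 = 73)
m(p) = 73*p² (m(p) = (p*73)*p = (73*p)*p = 73*p²)
(11 + m(-9))*C = (11 + 73*(-9)²)*(-6) = (11 + 73*81)*(-6) = (11 + 5913)*(-6) = 5924*(-6) = -35544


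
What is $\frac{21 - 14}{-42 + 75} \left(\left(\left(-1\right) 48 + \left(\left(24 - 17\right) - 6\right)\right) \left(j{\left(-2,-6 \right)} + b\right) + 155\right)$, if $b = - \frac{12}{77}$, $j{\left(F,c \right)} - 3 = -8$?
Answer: $\frac{10198}{121} \approx 84.281$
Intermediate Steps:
$j{\left(F,c \right)} = -5$ ($j{\left(F,c \right)} = 3 - 8 = -5$)
$b = - \frac{12}{77}$ ($b = \left(-12\right) \frac{1}{77} = - \frac{12}{77} \approx -0.15584$)
$\frac{21 - 14}{-42 + 75} \left(\left(\left(-1\right) 48 + \left(\left(24 - 17\right) - 6\right)\right) \left(j{\left(-2,-6 \right)} + b\right) + 155\right) = \frac{21 - 14}{-42 + 75} \left(\left(\left(-1\right) 48 + \left(\left(24 - 17\right) - 6\right)\right) \left(-5 - \frac{12}{77}\right) + 155\right) = \frac{7}{33} \left(\left(-48 + \left(7 - 6\right)\right) \left(- \frac{397}{77}\right) + 155\right) = 7 \cdot \frac{1}{33} \left(\left(-48 + 1\right) \left(- \frac{397}{77}\right) + 155\right) = \frac{7 \left(\left(-47\right) \left(- \frac{397}{77}\right) + 155\right)}{33} = \frac{7 \left(\frac{18659}{77} + 155\right)}{33} = \frac{7}{33} \cdot \frac{30594}{77} = \frac{10198}{121}$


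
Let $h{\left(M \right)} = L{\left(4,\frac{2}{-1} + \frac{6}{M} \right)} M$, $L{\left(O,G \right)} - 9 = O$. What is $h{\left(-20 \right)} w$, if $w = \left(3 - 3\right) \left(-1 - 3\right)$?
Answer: $0$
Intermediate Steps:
$L{\left(O,G \right)} = 9 + O$
$h{\left(M \right)} = 13 M$ ($h{\left(M \right)} = \left(9 + 4\right) M = 13 M$)
$w = 0$ ($w = 0 \left(-4\right) = 0$)
$h{\left(-20 \right)} w = 13 \left(-20\right) 0 = \left(-260\right) 0 = 0$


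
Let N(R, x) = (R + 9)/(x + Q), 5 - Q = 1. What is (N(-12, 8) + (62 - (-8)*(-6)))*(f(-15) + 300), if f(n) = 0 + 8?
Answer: 4235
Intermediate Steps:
Q = 4 (Q = 5 - 1*1 = 5 - 1 = 4)
f(n) = 8
N(R, x) = (9 + R)/(4 + x) (N(R, x) = (R + 9)/(x + 4) = (9 + R)/(4 + x))
(N(-12, 8) + (62 - (-8)*(-6)))*(f(-15) + 300) = ((9 - 12)/(4 + 8) + (62 - (-8)*(-6)))*(8 + 300) = (-3/12 + (62 - 1*48))*308 = ((1/12)*(-3) + (62 - 48))*308 = (-¼ + 14)*308 = (55/4)*308 = 4235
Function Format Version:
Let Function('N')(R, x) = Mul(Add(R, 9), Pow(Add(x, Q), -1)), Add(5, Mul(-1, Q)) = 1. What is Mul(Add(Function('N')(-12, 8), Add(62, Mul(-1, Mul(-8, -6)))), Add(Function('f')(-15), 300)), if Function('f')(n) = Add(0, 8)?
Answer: 4235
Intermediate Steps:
Q = 4 (Q = Add(5, Mul(-1, 1)) = Add(5, -1) = 4)
Function('f')(n) = 8
Function('N')(R, x) = Mul(Pow(Add(4, x), -1), Add(9, R)) (Function('N')(R, x) = Mul(Add(R, 9), Pow(Add(x, 4), -1)) = Mul(Add(9, R), Pow(Add(4, x), -1)) = Mul(Pow(Add(4, x), -1), Add(9, R)))
Mul(Add(Function('N')(-12, 8), Add(62, Mul(-1, Mul(-8, -6)))), Add(Function('f')(-15), 300)) = Mul(Add(Mul(Pow(Add(4, 8), -1), Add(9, -12)), Add(62, Mul(-1, Mul(-8, -6)))), Add(8, 300)) = Mul(Add(Mul(Pow(12, -1), -3), Add(62, Mul(-1, 48))), 308) = Mul(Add(Mul(Rational(1, 12), -3), Add(62, -48)), 308) = Mul(Add(Rational(-1, 4), 14), 308) = Mul(Rational(55, 4), 308) = 4235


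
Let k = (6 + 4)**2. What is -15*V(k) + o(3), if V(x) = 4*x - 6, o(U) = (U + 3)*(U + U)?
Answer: -5874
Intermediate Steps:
o(U) = 2*U*(3 + U) (o(U) = (3 + U)*(2*U) = 2*U*(3 + U))
k = 100 (k = 10**2 = 100)
V(x) = -6 + 4*x
-15*V(k) + o(3) = -15*(-6 + 4*100) + 2*3*(3 + 3) = -15*(-6 + 400) + 2*3*6 = -15*394 + 36 = -5910 + 36 = -5874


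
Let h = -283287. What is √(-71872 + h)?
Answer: I*√355159 ≈ 595.95*I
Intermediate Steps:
√(-71872 + h) = √(-71872 - 283287) = √(-355159) = I*√355159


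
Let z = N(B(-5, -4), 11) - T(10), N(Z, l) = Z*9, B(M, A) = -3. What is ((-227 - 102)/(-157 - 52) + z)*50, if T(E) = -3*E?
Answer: 47800/209 ≈ 228.71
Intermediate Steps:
N(Z, l) = 9*Z
z = 3 (z = 9*(-3) - (-3)*10 = -27 - 1*(-30) = -27 + 30 = 3)
((-227 - 102)/(-157 - 52) + z)*50 = ((-227 - 102)/(-157 - 52) + 3)*50 = (-329/(-209) + 3)*50 = (-329*(-1/209) + 3)*50 = (329/209 + 3)*50 = (956/209)*50 = 47800/209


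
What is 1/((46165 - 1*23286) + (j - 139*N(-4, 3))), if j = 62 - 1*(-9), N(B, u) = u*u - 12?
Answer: 1/23367 ≈ 4.2795e-5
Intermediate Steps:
N(B, u) = -12 + u² (N(B, u) = u² - 12 = -12 + u²)
j = 71 (j = 62 + 9 = 71)
1/((46165 - 1*23286) + (j - 139*N(-4, 3))) = 1/((46165 - 1*23286) + (71 - 139*(-12 + 3²))) = 1/((46165 - 23286) + (71 - 139*(-12 + 9))) = 1/(22879 + (71 - 139*(-3))) = 1/(22879 + (71 + 417)) = 1/(22879 + 488) = 1/23367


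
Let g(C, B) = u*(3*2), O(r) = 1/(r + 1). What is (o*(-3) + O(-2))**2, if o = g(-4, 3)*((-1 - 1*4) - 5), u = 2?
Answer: 128881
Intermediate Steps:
O(r) = 1/(1 + r)
g(C, B) = 12 (g(C, B) = 2*(3*2) = 2*6 = 12)
o = -120 (o = 12*((-1 - 1*4) - 5) = 12*((-1 - 4) - 5) = 12*(-5 - 5) = 12*(-10) = -120)
(o*(-3) + O(-2))**2 = (-120*(-3) + 1/(1 - 2))**2 = (360 + 1/(-1))**2 = (360 - 1)**2 = 359**2 = 128881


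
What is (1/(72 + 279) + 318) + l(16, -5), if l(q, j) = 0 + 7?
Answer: 114076/351 ≈ 325.00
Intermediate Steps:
l(q, j) = 7
(1/(72 + 279) + 318) + l(16, -5) = (1/(72 + 279) + 318) + 7 = (1/351 + 318) + 7 = 111619/351 + 7 = 114076/351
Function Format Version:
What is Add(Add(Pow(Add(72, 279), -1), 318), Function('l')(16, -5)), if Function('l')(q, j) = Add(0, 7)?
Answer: Rational(114076, 351) ≈ 325.00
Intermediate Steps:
Function('l')(q, j) = 7
Add(Add(Pow(Add(72, 279), -1), 318), Function('l')(16, -5)) = Add(Add(Pow(Add(72, 279), -1), 318), 7) = Add(Add(Pow(351, -1), 318), 7) = Add(Add(Rational(1, 351), 318), 7) = Add(Rational(111619, 351), 7) = Rational(114076, 351)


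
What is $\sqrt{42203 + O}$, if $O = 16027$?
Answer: $3 \sqrt{6470} \approx 241.31$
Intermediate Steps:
$\sqrt{42203 + O} = \sqrt{42203 + 16027} = \sqrt{58230} = 3 \sqrt{6470}$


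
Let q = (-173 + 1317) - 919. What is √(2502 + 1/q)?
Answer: √562951/15 ≈ 50.020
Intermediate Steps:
q = 225 (q = 1144 - 919 = 225)
√(2502 + 1/q) = √(2502 + 1/225) = √(562951/225) = √562951/15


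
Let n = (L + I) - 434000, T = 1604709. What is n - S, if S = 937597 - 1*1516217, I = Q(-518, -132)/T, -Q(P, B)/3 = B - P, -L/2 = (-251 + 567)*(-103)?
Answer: 112177717162/534903 ≈ 2.0972e+5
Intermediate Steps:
L = 65096 (L = -2*(-251 + 567)*(-103) = -632*(-103) = -2*(-32548) = 65096)
Q(P, B) = -3*B + 3*P (Q(P, B) = -3*(B - P) = -3*B + 3*P)
I = -386/534903 (I = (-3*(-132) + 3*(-518))/1604709 = (396 - 1554)*(1/1604709) = -1158*1/1604709 = -386/534903 ≈ -0.00072163)
n = -197327856698/534903 (n = (65096 - 386/534903) - 434000 = 34820045302/534903 - 434000 = -197327856698/534903 ≈ -3.6890e+5)
S = -578620 (S = 937597 - 1516217 = -578620)
n - S = -197327856698/534903 - 1*(-578620) = -197327856698/534903 + 578620 = 112177717162/534903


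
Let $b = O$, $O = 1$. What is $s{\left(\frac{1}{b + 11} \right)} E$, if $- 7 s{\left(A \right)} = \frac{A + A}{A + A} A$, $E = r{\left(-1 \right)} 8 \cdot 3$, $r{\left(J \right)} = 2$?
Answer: $- \frac{4}{7} \approx -0.57143$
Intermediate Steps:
$b = 1$
$E = 48$ ($E = 2 \cdot 8 \cdot 3 = 16 \cdot 3 = 48$)
$s{\left(A \right)} = - \frac{A}{7}$ ($s{\left(A \right)} = - \frac{\frac{A + A}{A + A} A}{7} = - \frac{\frac{2 A}{2 A} A}{7} = - \frac{2 A \frac{1}{2 A} A}{7} = - \frac{1 A}{7} = - \frac{A}{7}$)
$s{\left(\frac{1}{b + 11} \right)} E = - \frac{1}{7 \left(1 + 11\right)} 48 = - \frac{1}{7 \cdot 12} \cdot 48 = \left(- \frac{1}{7}\right) \frac{1}{12} \cdot 48 = \left(- \frac{1}{84}\right) 48 = - \frac{4}{7}$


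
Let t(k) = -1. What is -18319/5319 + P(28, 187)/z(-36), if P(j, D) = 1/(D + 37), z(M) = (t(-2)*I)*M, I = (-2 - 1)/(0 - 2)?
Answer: -8206715/2382912 ≈ -3.4440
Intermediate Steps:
I = 3/2 (I = -3/(-2) = -3*(-1/2) = 3/2 ≈ 1.5000)
z(M) = -3*M/2 (z(M) = (-1*3/2)*M = -3*M/2)
P(j, D) = 1/(37 + D)
-18319/5319 + P(28, 187)/z(-36) = -18319/5319 + 1/((37 + 187)*((-3/2*(-36)))) = -18319*1/5319 + 1/(224*54) = -18319/5319 + (1/224)*(1/54) = -18319/5319 + 1/12096 = -8206715/2382912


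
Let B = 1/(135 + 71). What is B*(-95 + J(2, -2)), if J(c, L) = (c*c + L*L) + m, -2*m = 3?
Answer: -177/412 ≈ -0.42961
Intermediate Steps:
m = -3/2 (m = -1/2*3 = -3/2 ≈ -1.5000)
J(c, L) = -3/2 + L**2 + c**2 (J(c, L) = (c*c + L*L) - 3/2 = (c**2 + L**2) - 3/2 = (L**2 + c**2) - 3/2 = -3/2 + L**2 + c**2)
B = 1/206 ≈ 0.0048544
B*(-95 + J(2, -2)) = (-95 + (-3/2 + (-2)**2 + 2**2))/206 = (-95 + (-3/2 + 4 + 4))/206 = (-95 + 13/2)/206 = (1/206)*(-177/2) = -177/412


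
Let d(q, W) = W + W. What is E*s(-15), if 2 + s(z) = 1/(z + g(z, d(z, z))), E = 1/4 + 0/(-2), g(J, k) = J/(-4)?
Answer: -47/90 ≈ -0.52222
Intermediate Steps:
d(q, W) = 2*W
g(J, k) = -J/4 (g(J, k) = J*(-1/4) = -J/4)
E = 1/4 (E = 1*(1/4) + 0*(-1/2) = 1/4 + 0 = 1/4 ≈ 0.25000)
s(z) = -2 + 4/(3*z) (s(z) = -2 + 1/(z - z/4) = -2 + 1/(3*z/4) = -2 + 4/(3*z))
E*s(-15) = (-2 + (4/3)/(-15))/4 = (-2 + (4/3)*(-1/15))/4 = (-2 - 4/45)/4 = (1/4)*(-94/45) = -47/90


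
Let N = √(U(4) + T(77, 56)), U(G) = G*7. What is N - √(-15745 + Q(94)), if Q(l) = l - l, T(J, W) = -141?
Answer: I*(√113 - √15745) ≈ -114.85*I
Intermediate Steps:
U(G) = 7*G
Q(l) = 0
N = I*√113 (N = √(7*4 - 141) = √(28 - 141) = √(-113) = I*√113 ≈ 10.63*I)
N - √(-15745 + Q(94)) = I*√113 - √(-15745 + 0) = I*√113 - √(-15745) = I*√113 - I*√15745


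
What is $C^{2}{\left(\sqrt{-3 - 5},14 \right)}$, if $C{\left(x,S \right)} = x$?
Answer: $-8$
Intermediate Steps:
$C^{2}{\left(\sqrt{-3 - 5},14 \right)} = \left(\sqrt{-3 - 5}\right)^{2} = \left(\sqrt{-8}\right)^{2} = \left(2 i \sqrt{2}\right)^{2} = -8$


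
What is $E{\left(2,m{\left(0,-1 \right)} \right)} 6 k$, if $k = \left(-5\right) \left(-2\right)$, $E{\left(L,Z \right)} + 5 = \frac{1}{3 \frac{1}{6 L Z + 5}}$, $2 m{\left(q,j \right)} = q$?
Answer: $-200$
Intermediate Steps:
$m{\left(q,j \right)} = \frac{q}{2}$
$E{\left(L,Z \right)} = - \frac{10}{3} + 2 L Z$ ($E{\left(L,Z \right)} = -5 + \frac{1}{3 \frac{1}{6 L Z + 5}} = -5 + \frac{1}{3 \frac{1}{5 + 6 L Z}} = -5 + \left(\frac{5}{3} + 2 L Z\right) = - \frac{10}{3} + 2 L Z$)
$k = 10$
$E{\left(2,m{\left(0,-1 \right)} \right)} 6 k = \left(- \frac{10}{3} + 2 \cdot 2 \cdot \frac{1}{2} \cdot 0\right) 6 \cdot 10 = \left(- \frac{10}{3} + 2 \cdot 2 \cdot 0\right) 6 \cdot 10 = \left(- \frac{10}{3} + 0\right) 6 \cdot 10 = \left(- \frac{10}{3}\right) 6 \cdot 10 = \left(-20\right) 10 = -200$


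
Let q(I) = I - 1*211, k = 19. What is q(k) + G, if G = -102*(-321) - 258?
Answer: 32292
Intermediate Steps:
q(I) = -211 + I (q(I) = I - 211 = -211 + I)
G = 32484 (G = 32742 - 258 = 32484)
q(k) + G = (-211 + 19) + 32484 = -192 + 32484 = 32292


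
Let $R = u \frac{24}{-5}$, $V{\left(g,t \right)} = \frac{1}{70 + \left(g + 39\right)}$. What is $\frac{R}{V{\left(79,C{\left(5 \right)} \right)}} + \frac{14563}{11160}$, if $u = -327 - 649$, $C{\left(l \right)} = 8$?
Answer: $\frac{9829099747}{11160} \approx 8.8074 \cdot 10^{5}$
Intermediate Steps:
$u = -976$
$V{\left(g,t \right)} = \frac{1}{109 + g}$ ($V{\left(g,t \right)} = \frac{1}{70 + \left(39 + g\right)} = \frac{1}{109 + g}$)
$R = \frac{23424}{5}$ ($R = - 976 \frac{24}{-5} = - 976 \cdot 24 \left(- \frac{1}{5}\right) = \left(-976\right) \left(- \frac{24}{5}\right) = \frac{23424}{5} \approx 4684.8$)
$\frac{R}{V{\left(79,C{\left(5 \right)} \right)}} + \frac{14563}{11160} = \frac{23424}{5 \frac{1}{109 + 79}} + \frac{14563}{11160} = \frac{23424}{5 \cdot \frac{1}{188}} + 14563 \cdot \frac{1}{11160} = \frac{23424 \frac{1}{\frac{1}{188}}}{5} + \frac{14563}{11160} = \frac{23424}{5} \cdot 188 + \frac{14563}{11160} = \frac{4403712}{5} + \frac{14563}{11160} = \frac{9829099747}{11160}$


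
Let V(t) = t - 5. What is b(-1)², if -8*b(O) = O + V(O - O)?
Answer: 9/16 ≈ 0.56250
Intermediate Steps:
V(t) = -5 + t
b(O) = 5/8 - O/8 (b(O) = -(O + (-5 + (O - O)))/8 = -(O + (-5 + 0))/8 = -(O - 5)/8 = -(-5 + O)/8 = 5/8 - O/8)
b(-1)² = (5/8 - ⅛*(-1))² = (5/8 + ⅛)² = (¾)² = 9/16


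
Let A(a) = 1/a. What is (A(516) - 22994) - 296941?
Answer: -165086459/516 ≈ -3.1994e+5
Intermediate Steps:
(A(516) - 22994) - 296941 = (1/516 - 22994) - 296941 = -11864903/516 - 296941 = -165086459/516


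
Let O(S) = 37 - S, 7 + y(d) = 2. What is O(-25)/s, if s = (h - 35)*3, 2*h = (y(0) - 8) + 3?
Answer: -31/60 ≈ -0.51667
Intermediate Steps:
y(d) = -5 (y(d) = -7 + 2 = -5)
h = -5 (h = ((-5 - 8) + 3)/2 = (-13 + 3)/2 = (½)*(-10) = -5)
s = -120 (s = (-5 - 35)*3 = -40*3 = -120)
O(-25)/s = (37 - 1*(-25))/(-120) = (37 + 25)*(-1/120) = 62*(-1/120) = -31/60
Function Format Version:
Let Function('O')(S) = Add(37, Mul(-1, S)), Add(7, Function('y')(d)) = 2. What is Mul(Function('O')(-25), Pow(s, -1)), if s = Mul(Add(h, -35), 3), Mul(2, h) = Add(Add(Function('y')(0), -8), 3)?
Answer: Rational(-31, 60) ≈ -0.51667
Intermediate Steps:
Function('y')(d) = -5 (Function('y')(d) = Add(-7, 2) = -5)
h = -5 (h = Mul(Rational(1, 2), Add(Add(-5, -8), 3)) = Mul(Rational(1, 2), Add(-13, 3)) = Mul(Rational(1, 2), -10) = -5)
s = -120 (s = Mul(Add(-5, -35), 3) = Mul(-40, 3) = -120)
Mul(Function('O')(-25), Pow(s, -1)) = Mul(Add(37, Mul(-1, -25)), Pow(-120, -1)) = Mul(Add(37, 25), Rational(-1, 120)) = Mul(62, Rational(-1, 120)) = Rational(-31, 60)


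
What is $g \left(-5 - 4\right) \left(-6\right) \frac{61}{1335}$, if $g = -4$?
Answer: $- \frac{4392}{445} \approx -9.8697$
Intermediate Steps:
$g \left(-5 - 4\right) \left(-6\right) \frac{61}{1335} = - 4 \left(-5 - 4\right) \left(-6\right) \frac{61}{1335} = - 4 \left(-5 - 4\right) \left(-6\right) 61 \cdot \frac{1}{1335} = - 4 \left(\left(-9\right) \left(-6\right)\right) \frac{61}{1335} = \left(-4\right) 54 \cdot \frac{61}{1335} = \left(-216\right) \frac{61}{1335} = - \frac{4392}{445}$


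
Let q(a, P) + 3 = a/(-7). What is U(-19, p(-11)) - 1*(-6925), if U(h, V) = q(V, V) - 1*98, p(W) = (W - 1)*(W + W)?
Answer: 47504/7 ≈ 6786.3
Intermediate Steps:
p(W) = 2*W*(-1 + W) (p(W) = (-1 + W)*(2*W) = 2*W*(-1 + W))
q(a, P) = -3 - a/7 (q(a, P) = -3 + a/(-7) = -3 + a*(-1/7) = -3 - a/7)
U(h, V) = -101 - V/7 (U(h, V) = (-3 - V/7) - 1*98 = (-3 - V/7) - 98 = -101 - V/7)
U(-19, p(-11)) - 1*(-6925) = (-101 - 2*(-11)*(-1 - 11)/7) - 1*(-6925) = (-101 - 2*(-11)*(-12)/7) + 6925 = (-101 - 1/7*264) + 6925 = (-101 - 264/7) + 6925 = -971/7 + 6925 = 47504/7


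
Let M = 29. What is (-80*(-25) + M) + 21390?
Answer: 23419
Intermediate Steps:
(-80*(-25) + M) + 21390 = (-80*(-25) + 29) + 21390 = (2000 + 29) + 21390 = 2029 + 21390 = 23419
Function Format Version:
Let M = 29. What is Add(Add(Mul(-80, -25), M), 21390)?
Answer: 23419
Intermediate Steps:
Add(Add(Mul(-80, -25), M), 21390) = Add(Add(Mul(-80, -25), 29), 21390) = Add(Add(2000, 29), 21390) = Add(2029, 21390) = 23419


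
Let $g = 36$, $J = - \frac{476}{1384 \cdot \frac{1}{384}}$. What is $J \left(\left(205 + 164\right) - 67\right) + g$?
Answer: $- \frac{6893868}{173} \approx -39849.0$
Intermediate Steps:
$J = - \frac{22848}{173}$ ($J = - \frac{476}{1384 \cdot \frac{1}{384}} = - \frac{476}{\frac{173}{48}} = \left(-476\right) \frac{48}{173} = - \frac{22848}{173} \approx -132.07$)
$J \left(\left(205 + 164\right) - 67\right) + g = - \frac{22848 \left(\left(205 + 164\right) - 67\right)}{173} + 36 = - \frac{22848 \left(369 - 67\right)}{173} + 36 = \left(- \frac{22848}{173}\right) 302 + 36 = - \frac{6900096}{173} + 36 = - \frac{6893868}{173}$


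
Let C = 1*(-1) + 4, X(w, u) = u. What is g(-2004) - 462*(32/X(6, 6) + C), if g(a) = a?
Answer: -5854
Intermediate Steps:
C = 3 (C = -1 + 4 = 3)
g(-2004) - 462*(32/X(6, 6) + C) = -2004 - 462*(32/6 + 3) = -2004 - 462*((1/6)*32 + 3) = -2004 - 462*(16/3 + 3) = -2004 - 462*25/3 = -2004 - 1*3850 = -2004 - 3850 = -5854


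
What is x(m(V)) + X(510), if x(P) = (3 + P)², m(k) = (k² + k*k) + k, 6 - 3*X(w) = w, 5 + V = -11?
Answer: 248833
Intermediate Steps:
V = -16 (V = -5 - 11 = -16)
X(w) = 2 - w/3
m(k) = k + 2*k² (m(k) = (k² + k²) + k = 2*k² + k = k + 2*k²)
x(m(V)) + X(510) = (3 - 16*(1 + 2*(-16)))² + (2 - ⅓*510) = (3 - 16*(1 - 32))² + (2 - 170) = (3 - 16*(-31))² - 168 = (3 + 496)² - 168 = 499² - 168 = 249001 - 168 = 248833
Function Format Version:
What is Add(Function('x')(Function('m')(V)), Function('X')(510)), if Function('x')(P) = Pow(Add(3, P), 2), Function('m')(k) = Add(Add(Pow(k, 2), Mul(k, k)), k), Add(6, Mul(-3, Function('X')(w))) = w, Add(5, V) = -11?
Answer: 248833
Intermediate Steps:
V = -16 (V = Add(-5, -11) = -16)
Function('X')(w) = Add(2, Mul(Rational(-1, 3), w))
Function('m')(k) = Add(k, Mul(2, Pow(k, 2))) (Function('m')(k) = Add(Add(Pow(k, 2), Pow(k, 2)), k) = Add(Mul(2, Pow(k, 2)), k) = Add(k, Mul(2, Pow(k, 2))))
Add(Function('x')(Function('m')(V)), Function('X')(510)) = Add(Pow(Add(3, Mul(-16, Add(1, Mul(2, -16)))), 2), Add(2, Mul(Rational(-1, 3), 510))) = Add(Pow(Add(3, Mul(-16, Add(1, -32))), 2), Add(2, -170)) = Add(Pow(Add(3, Mul(-16, -31)), 2), -168) = Add(Pow(Add(3, 496), 2), -168) = Add(Pow(499, 2), -168) = Add(249001, -168) = 248833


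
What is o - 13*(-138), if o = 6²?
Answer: 1830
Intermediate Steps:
o = 36
o - 13*(-138) = 36 - 13*(-138) = 36 + 1794 = 1830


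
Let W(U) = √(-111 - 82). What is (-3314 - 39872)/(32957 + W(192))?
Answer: -711640501/543082021 + 21593*I*√193/543082021 ≈ -1.3104 + 0.00055236*I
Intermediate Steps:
W(U) = I*√193 (W(U) = √(-193) = I*√193)
(-3314 - 39872)/(32957 + W(192)) = (-3314 - 39872)/(32957 + I*√193) = -43186/(32957 + I*√193)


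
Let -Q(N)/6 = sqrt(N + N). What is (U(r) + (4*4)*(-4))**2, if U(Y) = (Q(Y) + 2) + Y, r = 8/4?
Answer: 5184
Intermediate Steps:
Q(N) = -6*sqrt(2)*sqrt(N) (Q(N) = -6*sqrt(N + N) = -6*sqrt(2)*sqrt(N))
r = 2 (r = 8*(1/4) = 2)
U(Y) = 2 + Y - 6*sqrt(2)*sqrt(Y) (U(Y) = (-6*sqrt(2)*sqrt(Y) + 2) + Y = (2 - 6*sqrt(2)*sqrt(Y)) + Y = 2 + Y - 6*sqrt(2)*sqrt(Y))
(U(r) + (4*4)*(-4))**2 = ((2 + 2 - 6*sqrt(2)*sqrt(2)) + (4*4)*(-4))**2 = ((2 + 2 - 12) + 16*(-4))**2 = (-8 - 64)**2 = (-72)**2 = 5184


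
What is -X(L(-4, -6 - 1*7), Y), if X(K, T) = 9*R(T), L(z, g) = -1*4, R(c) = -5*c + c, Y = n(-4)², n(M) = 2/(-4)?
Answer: 9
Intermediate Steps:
n(M) = -½ (n(M) = 2*(-¼) = -½)
Y = ¼ (Y = (-½)² = ¼ ≈ 0.25000)
R(c) = -4*c
L(z, g) = -4
X(K, T) = -36*T (X(K, T) = 9*(-4*T) = -36*T)
-X(L(-4, -6 - 1*7), Y) = -(-36)/4 = -1*(-9) = 9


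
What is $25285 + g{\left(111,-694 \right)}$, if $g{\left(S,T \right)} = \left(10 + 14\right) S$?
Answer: $27949$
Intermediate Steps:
$g{\left(S,T \right)} = 24 S$
$25285 + g{\left(111,-694 \right)} = 25285 + 24 \cdot 111 = 25285 + 2664 = 27949$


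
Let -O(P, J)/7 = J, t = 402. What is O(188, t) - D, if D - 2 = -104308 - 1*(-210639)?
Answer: -109147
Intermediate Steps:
O(P, J) = -7*J
D = 106333 (D = 2 + (-104308 - 1*(-210639)) = 2 + (-104308 + 210639) = 2 + 106331 = 106333)
O(188, t) - D = -7*402 - 1*106333 = -2814 - 106333 = -109147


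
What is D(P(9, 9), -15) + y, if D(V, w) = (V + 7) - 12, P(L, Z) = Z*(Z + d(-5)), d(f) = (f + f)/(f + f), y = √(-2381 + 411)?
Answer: 85 + I*√1970 ≈ 85.0 + 44.385*I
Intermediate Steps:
y = I*√1970 (y = √(-1970) = I*√1970 ≈ 44.385*I)
d(f) = 1 (d(f) = (2*f)/((2*f)) = (2*f)*(1/(2*f)) = 1)
P(L, Z) = Z*(1 + Z) (P(L, Z) = Z*(Z + 1) = Z*(1 + Z))
D(V, w) = -5 + V (D(V, w) = (7 + V) - 12 = -5 + V)
D(P(9, 9), -15) + y = (-5 + 9*(1 + 9)) + I*√1970 = (-5 + 9*10) + I*√1970 = (-5 + 90) + I*√1970 = 85 + I*√1970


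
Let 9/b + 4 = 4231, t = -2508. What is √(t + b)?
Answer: 3*I*√553231169/1409 ≈ 50.08*I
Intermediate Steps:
b = 3/1409 (b = 9/(-4 + 4231) = 9/4227 = 9*(1/4227) = 3/1409 ≈ 0.0021292)
√(t + b) = √(-2508 + 3/1409) = √(-3533769/1409) = 3*I*√553231169/1409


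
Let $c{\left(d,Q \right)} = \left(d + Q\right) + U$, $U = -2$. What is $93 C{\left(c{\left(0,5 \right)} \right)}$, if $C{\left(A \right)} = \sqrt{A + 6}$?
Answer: $279$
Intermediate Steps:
$c{\left(d,Q \right)} = -2 + Q + d$ ($c{\left(d,Q \right)} = \left(d + Q\right) - 2 = \left(Q + d\right) - 2 = -2 + Q + d$)
$C{\left(A \right)} = \sqrt{6 + A}$
$93 C{\left(c{\left(0,5 \right)} \right)} = 93 \sqrt{6 + \left(-2 + 5 + 0\right)} = 93 \sqrt{6 + 3} = 93 \sqrt{9} = 93 \cdot 3 = 279$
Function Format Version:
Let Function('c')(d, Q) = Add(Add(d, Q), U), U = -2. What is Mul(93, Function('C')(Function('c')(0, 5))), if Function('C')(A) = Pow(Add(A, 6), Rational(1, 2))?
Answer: 279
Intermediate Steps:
Function('c')(d, Q) = Add(-2, Q, d) (Function('c')(d, Q) = Add(Add(d, Q), -2) = Add(Add(Q, d), -2) = Add(-2, Q, d))
Function('C')(A) = Pow(Add(6, A), Rational(1, 2))
Mul(93, Function('C')(Function('c')(0, 5))) = Mul(93, Pow(Add(6, Add(-2, 5, 0)), Rational(1, 2))) = Mul(93, Pow(Add(6, 3), Rational(1, 2))) = Mul(93, Pow(9, Rational(1, 2))) = Mul(93, 3) = 279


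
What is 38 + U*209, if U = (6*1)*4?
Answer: 5054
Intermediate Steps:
U = 24 (U = 6*4 = 24)
38 + U*209 = 38 + 24*209 = 38 + 5016 = 5054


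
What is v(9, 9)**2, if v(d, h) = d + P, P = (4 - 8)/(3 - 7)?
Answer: 100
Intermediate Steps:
P = 1 (P = -4/(-4) = -4*(-1/4) = 1)
v(d, h) = 1 + d (v(d, h) = d + 1 = 1 + d)
v(9, 9)**2 = (1 + 9)**2 = 10**2 = 100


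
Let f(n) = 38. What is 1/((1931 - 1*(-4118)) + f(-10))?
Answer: 1/6087 ≈ 0.00016428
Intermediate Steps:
1/((1931 - 1*(-4118)) + f(-10)) = 1/((1931 - 1*(-4118)) + 38) = 1/((1931 + 4118) + 38) = 1/(6049 + 38) = 1/6087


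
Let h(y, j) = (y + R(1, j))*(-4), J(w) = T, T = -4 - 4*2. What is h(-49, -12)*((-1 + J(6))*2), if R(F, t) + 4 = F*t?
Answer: -6760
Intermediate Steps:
T = -12 (T = -4 - 8 = -12)
J(w) = -12
R(F, t) = -4 + F*t
h(y, j) = 16 - 4*j - 4*y (h(y, j) = (y + (-4 + 1*j))*(-4) = (y + (-4 + j))*(-4) = (-4 + j + y)*(-4) = 16 - 4*j - 4*y)
h(-49, -12)*((-1 + J(6))*2) = (16 - 4*(-12) - 4*(-49))*((-1 - 12)*2) = (16 + 48 + 196)*(-13*2) = 260*(-26) = -6760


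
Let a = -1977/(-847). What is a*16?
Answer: 31632/847 ≈ 37.346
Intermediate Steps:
a = 1977/847 (a = -1977*(-1/847) = 1977/847 ≈ 2.3341)
a*16 = (1977/847)*16 = 31632/847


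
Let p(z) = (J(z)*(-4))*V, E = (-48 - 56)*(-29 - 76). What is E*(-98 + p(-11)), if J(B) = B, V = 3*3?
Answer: 3254160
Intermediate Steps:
V = 9
E = 10920 (E = -104*(-105) = 10920)
p(z) = -36*z (p(z) = (z*(-4))*9 = -4*z*9 = -36*z)
E*(-98 + p(-11)) = 10920*(-98 - 36*(-11)) = 10920*(-98 + 396) = 10920*298 = 3254160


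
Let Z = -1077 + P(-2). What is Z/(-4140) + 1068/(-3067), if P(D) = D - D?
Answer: -372787/4232460 ≈ -0.088078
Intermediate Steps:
P(D) = 0
Z = -1077 (Z = -1077 + 0 = -1077)
Z/(-4140) + 1068/(-3067) = -1077/(-4140) + 1068/(-3067) = -1077*(-1/4140) + 1068*(-1/3067) = 359/1380 - 1068/3067 = -372787/4232460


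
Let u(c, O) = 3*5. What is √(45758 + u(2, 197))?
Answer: √45773 ≈ 213.95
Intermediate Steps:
u(c, O) = 15
√(45758 + u(2, 197)) = √(45758 + 15) = √45773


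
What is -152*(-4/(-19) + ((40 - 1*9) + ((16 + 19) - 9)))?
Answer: -8696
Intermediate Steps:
-152*(-4/(-19) + ((40 - 1*9) + ((16 + 19) - 9))) = -152*(-4*(-1/19) + ((40 - 9) + (35 - 9))) = -152*(4/19 + (31 + 26)) = -152*(4/19 + 57) = -152*1087/19 = -8696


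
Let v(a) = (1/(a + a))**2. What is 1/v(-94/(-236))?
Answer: 2209/3481 ≈ 0.63459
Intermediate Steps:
v(a) = 1/(4*a**2) (v(a) = (1/(2*a))**2 = 1/(4*a**2))
1/v(-94/(-236)) = 1/(1/(4*(-94/(-236))**2)) = 1/(1/(4*(-94*(-1/236))**2)) = 1/(1/(4*(47/118)**2)) = 1/((1/4)*(13924/2209)) = 1/(3481/2209) = 2209/3481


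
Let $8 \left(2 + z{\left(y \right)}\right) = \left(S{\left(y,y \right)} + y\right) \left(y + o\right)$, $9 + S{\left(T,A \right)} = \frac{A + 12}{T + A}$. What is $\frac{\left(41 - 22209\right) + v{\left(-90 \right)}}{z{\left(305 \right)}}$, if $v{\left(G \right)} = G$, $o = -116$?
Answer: $- \frac{108619040}{34175993} \approx -3.1782$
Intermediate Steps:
$S{\left(T,A \right)} = -9 + \frac{12 + A}{A + T}$ ($S{\left(T,A \right)} = -9 + \frac{A + 12}{T + A} = -9 + \frac{12 + A}{A + T}$)
$z{\left(y \right)} = -2 + \frac{\left(-116 + y\right) \left(y + \frac{12 - 17 y}{2 y}\right)}{8}$ ($z{\left(y \right)} = -2 + \frac{\left(\frac{12 - 9 y - 8 y}{y + y} + y\right) \left(y - 116\right)}{8} = -2 + \frac{\left(\frac{12 - 17 y}{2 y} + y\right) \left(-116 + y\right)}{8} = -2 + \frac{\left(y + \frac{12 - 17 y}{2 y}\right) \left(-116 + y\right)}{8} = -2 + \frac{\left(-116 + y\right) \left(y + \frac{12 - 17 y}{2 y}\right)}{8}$)
$\frac{\left(41 - 22209\right) + v{\left(-90 \right)}}{z{\left(305 \right)}} = \frac{\left(41 - 22209\right) - 90}{122 - \frac{87}{305} - \frac{75945}{16} + \frac{305^{2}}{8}} = \frac{-22168 - 90}{122 - \frac{87}{305} - \frac{75945}{16} + \frac{1}{8} \cdot 93025} = - \frac{22258}{122 - \frac{87}{305} - \frac{75945}{16} + \frac{93025}{8}} = - \frac{22258}{\frac{34175993}{4880}} = \left(-22258\right) \frac{4880}{34175993} = - \frac{108619040}{34175993}$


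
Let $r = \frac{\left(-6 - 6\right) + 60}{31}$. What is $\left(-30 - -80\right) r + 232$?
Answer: $\frac{9592}{31} \approx 309.42$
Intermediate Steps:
$r = \frac{48}{31}$ ($r = \left(\left(-6 - 6\right) + 60\right) \frac{1}{31} = \left(-12 + 60\right) \frac{1}{31} = 48 \cdot \frac{1}{31} = \frac{48}{31} \approx 1.5484$)
$\left(-30 - -80\right) r + 232 = \left(-30 - -80\right) \frac{48}{31} + 232 = \left(-30 + 80\right) \frac{48}{31} + 232 = 50 \cdot \frac{48}{31} + 232 = \frac{2400}{31} + 232 = \frac{9592}{31}$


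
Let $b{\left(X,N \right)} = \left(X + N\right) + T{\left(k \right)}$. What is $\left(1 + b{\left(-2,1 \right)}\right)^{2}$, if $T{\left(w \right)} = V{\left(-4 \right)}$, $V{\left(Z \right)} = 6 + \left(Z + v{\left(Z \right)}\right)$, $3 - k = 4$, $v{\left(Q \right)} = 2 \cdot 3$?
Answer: $64$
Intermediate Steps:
$v{\left(Q \right)} = 6$
$k = -1$ ($k = 3 - 4 = -1$)
$V{\left(Z \right)} = 12 + Z$ ($V{\left(Z \right)} = 6 + \left(Z + 6\right) = 6 + \left(6 + Z\right) = 12 + Z$)
$T{\left(w \right)} = 8$ ($T{\left(w \right)} = 12 - 4 = 8$)
$b{\left(X,N \right)} = 8 + N + X$ ($b{\left(X,N \right)} = \left(X + N\right) + 8 = \left(N + X\right) + 8 = 8 + N + X$)
$\left(1 + b{\left(-2,1 \right)}\right)^{2} = \left(1 + \left(8 + 1 - 2\right)\right)^{2} = \left(1 + 7\right)^{2} = 8^{2} = 64$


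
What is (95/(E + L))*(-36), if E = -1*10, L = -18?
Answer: 855/7 ≈ 122.14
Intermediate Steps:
E = -10
(95/(E + L))*(-36) = (95/(-10 - 18))*(-36) = (95/(-28))*(-36) = -1/28*95*(-36) = -95/28*(-36) = 855/7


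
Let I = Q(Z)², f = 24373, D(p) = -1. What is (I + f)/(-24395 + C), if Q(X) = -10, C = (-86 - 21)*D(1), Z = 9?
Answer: -24473/24288 ≈ -1.0076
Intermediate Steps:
C = 107 (C = (-86 - 21)*(-1) = -107*(-1) = 107)
I = 100 (I = (-10)² = 100)
(I + f)/(-24395 + C) = (100 + 24373)/(-24395 + 107) = 24473/(-24288) = 24473*(-1/24288) = -24473/24288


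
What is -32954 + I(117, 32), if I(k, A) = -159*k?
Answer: -51557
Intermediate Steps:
-32954 + I(117, 32) = -32954 - 159*117 = -32954 - 18603 = -51557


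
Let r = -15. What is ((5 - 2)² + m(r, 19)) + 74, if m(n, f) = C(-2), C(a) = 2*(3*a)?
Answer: 71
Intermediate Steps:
C(a) = 6*a
m(n, f) = -12 (m(n, f) = 6*(-2) = -12)
((5 - 2)² + m(r, 19)) + 74 = ((5 - 2)² - 12) + 74 = (3² - 12) + 74 = (9 - 12) + 74 = -3 + 74 = 71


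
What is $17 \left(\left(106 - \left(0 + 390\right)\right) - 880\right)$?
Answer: $-19788$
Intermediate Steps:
$17 \left(\left(106 - \left(0 + 390\right)\right) - 880\right) = 17 \left(\left(106 - 390\right) - 880\right) = 17 \left(-284 - 880\right) = 17 \left(-1164\right) = -19788$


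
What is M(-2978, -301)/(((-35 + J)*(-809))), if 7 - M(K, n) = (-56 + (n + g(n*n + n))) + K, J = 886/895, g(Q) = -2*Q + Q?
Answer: 83809590/24625151 ≈ 3.4034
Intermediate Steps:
g(Q) = -Q
J = 886/895 (J = 886*(1/895) = 886/895 ≈ 0.98994)
M(K, n) = 63 + n² - K (M(K, n) = 7 - ((-56 + (n - (n*n + n))) + K) = 7 - ((-56 + (n - (n² + n))) + K) = 7 - ((-56 + (n - (n + n²))) + K) = 7 - ((-56 + (n + (-n - n²))) + K) = 7 - ((-56 - n²) + K) = 7 - (-56 + K - n²) = 7 + (56 + n² - K) = 63 + n² - K)
M(-2978, -301)/(((-35 + J)*(-809))) = (63 + (-301)² - 1*(-2978))/(((-35 + 886/895)*(-809))) = (63 + 90601 + 2978)/((-30439/895*(-809))) = 93642/(24625151/895) = 93642*(895/24625151) = 83809590/24625151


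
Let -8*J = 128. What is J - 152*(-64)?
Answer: 9712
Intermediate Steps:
J = -16 (J = -1/8*128 = -16)
J - 152*(-64) = -16 - 152*(-64) = -16 + 9728 = 9712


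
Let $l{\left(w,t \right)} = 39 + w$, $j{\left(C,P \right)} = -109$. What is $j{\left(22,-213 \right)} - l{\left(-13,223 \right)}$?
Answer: $-135$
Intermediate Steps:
$j{\left(22,-213 \right)} - l{\left(-13,223 \right)} = -109 - \left(39 - 13\right) = -109 - 26 = -135$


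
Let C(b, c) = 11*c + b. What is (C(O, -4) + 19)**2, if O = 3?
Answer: 484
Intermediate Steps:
C(b, c) = b + 11*c
(C(O, -4) + 19)**2 = ((3 + 11*(-4)) + 19)**2 = ((3 - 44) + 19)**2 = (-41 + 19)**2 = (-22)**2 = 484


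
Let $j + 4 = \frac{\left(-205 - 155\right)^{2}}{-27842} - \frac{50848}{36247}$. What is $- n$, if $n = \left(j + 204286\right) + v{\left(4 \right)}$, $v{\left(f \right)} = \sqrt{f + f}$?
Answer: $- \frac{103076514332726}{504594487} - 2 \sqrt{2} \approx -2.0428 \cdot 10^{5}$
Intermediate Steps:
$v{\left(f \right)} = \sqrt{2} \sqrt{f}$ ($v{\left(f \right)} = \sqrt{2 f} = \sqrt{2} \sqrt{f}$)
$j = - \frac{5075038556}{504594487}$ ($j = -4 + \left(\frac{\left(-205 - 155\right)^{2}}{-27842} - \frac{50848}{36247}\right) = -4 + \left(\left(-360\right)^{2} \left(- \frac{1}{27842}\right) - \frac{50848}{36247}\right) = -4 + \left(129600 \left(- \frac{1}{27842}\right) - \frac{50848}{36247}\right) = -4 - \frac{3056660608}{504594487} = - \frac{5075038556}{504594487} \approx -10.058$)
$n = \frac{103076514332726}{504594487} + 2 \sqrt{2}$ ($n = \left(- \frac{5075038556}{504594487} + 204286\right) + \sqrt{2} \sqrt{4} = \frac{103076514332726}{504594487} + \sqrt{2} \cdot 2 = \frac{103076514332726}{504594487} + 2 \sqrt{2} \approx 2.0428 \cdot 10^{5}$)
$- n = - (\frac{103076514332726}{504594487} + 2 \sqrt{2}) = - \frac{103076514332726}{504594487} - 2 \sqrt{2}$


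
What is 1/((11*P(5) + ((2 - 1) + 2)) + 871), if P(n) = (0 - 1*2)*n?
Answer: 1/764 ≈ 0.0013089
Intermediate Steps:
P(n) = -2*n (P(n) = (0 - 2)*n = -2*n)
1/((11*P(5) + ((2 - 1) + 2)) + 871) = 1/((11*(-2*5) + ((2 - 1) + 2)) + 871) = 1/((11*(-10) + (1 + 2)) + 871) = 1/((-110 + 3) + 871) = 1/(-107 + 871) = 1/764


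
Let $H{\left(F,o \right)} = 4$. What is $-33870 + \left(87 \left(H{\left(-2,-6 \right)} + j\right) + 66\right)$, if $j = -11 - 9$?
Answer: $-35196$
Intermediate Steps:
$j = -20$ ($j = -11 - 9 = -20$)
$-33870 + \left(87 \left(H{\left(-2,-6 \right)} + j\right) + 66\right) = -33870 + \left(87 \left(4 - 20\right) + 66\right) = -33870 + \left(87 \left(-16\right) + 66\right) = -33870 + \left(-1392 + 66\right) = -33870 - 1326 = -35196$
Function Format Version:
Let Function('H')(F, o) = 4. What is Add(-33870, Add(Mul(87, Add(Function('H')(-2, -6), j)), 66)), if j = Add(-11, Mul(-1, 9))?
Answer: -35196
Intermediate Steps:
j = -20 (j = Add(-11, -9) = -20)
Add(-33870, Add(Mul(87, Add(Function('H')(-2, -6), j)), 66)) = Add(-33870, Add(Mul(87, Add(4, -20)), 66)) = Add(-33870, Add(Mul(87, -16), 66)) = Add(-33870, Add(-1392, 66)) = Add(-33870, -1326) = -35196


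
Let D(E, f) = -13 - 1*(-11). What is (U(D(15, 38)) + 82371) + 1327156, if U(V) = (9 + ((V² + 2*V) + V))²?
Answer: 1409576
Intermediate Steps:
D(E, f) = -2 (D(E, f) = -13 + 11 = -2)
U(V) = (9 + V² + 3*V)² (U(V) = (9 + (V² + 3*V))² = (9 + V² + 3*V)²)
(U(D(15, 38)) + 82371) + 1327156 = ((9 + (-2)² + 3*(-2))² + 82371) + 1327156 = ((9 + 4 - 6)² + 82371) + 1327156 = (7² + 82371) + 1327156 = (49 + 82371) + 1327156 = 82420 + 1327156 = 1409576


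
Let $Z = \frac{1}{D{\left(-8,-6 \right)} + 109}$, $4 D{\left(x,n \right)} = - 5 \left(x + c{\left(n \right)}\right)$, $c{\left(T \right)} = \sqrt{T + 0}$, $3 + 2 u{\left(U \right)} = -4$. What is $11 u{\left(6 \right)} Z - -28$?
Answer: $\frac{3137512}{113363} - \frac{385 i \sqrt{6}}{113363} \approx 27.677 - 0.0083189 i$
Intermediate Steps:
$u{\left(U \right)} = - \frac{7}{2}$ ($u{\left(U \right)} = - \frac{3}{2} + \frac{1}{2} \left(-4\right) = - \frac{3}{2} - 2 = - \frac{7}{2}$)
$c{\left(T \right)} = \sqrt{T}$
$D{\left(x,n \right)} = - \frac{5 x}{4} - \frac{5 \sqrt{n}}{4}$ ($D{\left(x,n \right)} = \frac{\left(-5\right) \left(x + \sqrt{n}\right)}{4} = \frac{- 5 x - 5 \sqrt{n}}{4} = - \frac{5 x}{4} - \frac{5 \sqrt{n}}{4}$)
$Z = \frac{1}{119 - \frac{5 i \sqrt{6}}{4}}$ ($Z = \frac{1}{\left(\left(- \frac{5}{4}\right) \left(-8\right) - \frac{5 \sqrt{-6}}{4}\right) + 109} = \frac{1}{\left(10 - \frac{5 i \sqrt{6}}{4}\right) + 109} = \frac{1}{119 - \frac{5 i \sqrt{6}}{4}} \approx 0.0083978 + 0.0002161 i$)
$11 u{\left(6 \right)} Z - -28 = 11 \left(- \frac{7}{2}\right) \left(\frac{952}{113363} + \frac{10 i \sqrt{6}}{113363}\right) - -28 = - \frac{77 \left(\frac{952}{113363} + \frac{10 i \sqrt{6}}{113363}\right)}{2} + 28 = \left(- \frac{36652}{113363} - \frac{385 i \sqrt{6}}{113363}\right) + 28 = \frac{3137512}{113363} - \frac{385 i \sqrt{6}}{113363}$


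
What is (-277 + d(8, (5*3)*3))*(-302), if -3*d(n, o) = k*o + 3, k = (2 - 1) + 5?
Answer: 111136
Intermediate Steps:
k = 6 (k = 1 + 5 = 6)
d(n, o) = -1 - 2*o (d(n, o) = -(6*o + 3)/3 = -(3 + 6*o)/3 = -1 - 2*o)
(-277 + d(8, (5*3)*3))*(-302) = (-277 + (-1 - 2*5*3*3))*(-302) = (-277 + (-1 - 30*3))*(-302) = (-277 + (-1 - 2*45))*(-302) = (-277 + (-1 - 90))*(-302) = (-277 - 91)*(-302) = -368*(-302) = 111136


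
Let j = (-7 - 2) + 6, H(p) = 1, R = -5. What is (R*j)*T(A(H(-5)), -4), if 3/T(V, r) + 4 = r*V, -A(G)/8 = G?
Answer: 45/28 ≈ 1.6071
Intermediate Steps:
j = -3 (j = -9 + 6 = -3)
A(G) = -8*G
T(V, r) = 3/(-4 + V*r) (T(V, r) = 3/(-4 + r*V) = 3/(-4 + V*r))
(R*j)*T(A(H(-5)), -4) = (-5*(-3))*(3/(-4 - 8*1*(-4))) = 15*(3/(-4 - 8*(-4))) = 15*(3/(-4 + 32)) = 15*(3/28) = 45/28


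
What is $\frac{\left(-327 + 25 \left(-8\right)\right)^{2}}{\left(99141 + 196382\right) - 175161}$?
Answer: $\frac{277729}{120362} \approx 2.3074$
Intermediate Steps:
$\frac{\left(-327 + 25 \left(-8\right)\right)^{2}}{\left(99141 + 196382\right) - 175161} = \frac{\left(-327 - 200\right)^{2}}{295523 - 175161} = \frac{\left(-527\right)^{2}}{120362} = 277729 \cdot \frac{1}{120362} = \frac{277729}{120362}$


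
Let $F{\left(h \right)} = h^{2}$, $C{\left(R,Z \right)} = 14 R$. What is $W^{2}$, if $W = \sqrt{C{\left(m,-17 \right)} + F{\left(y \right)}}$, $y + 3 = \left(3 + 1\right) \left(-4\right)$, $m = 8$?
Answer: $473$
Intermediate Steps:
$y = -19$ ($y = -3 + \left(3 + 1\right) \left(-4\right) = -3 + 4 \left(-4\right) = -3 - 16 = -19$)
$W = \sqrt{473}$ ($W = \sqrt{14 \cdot 8 + \left(-19\right)^{2}} = \sqrt{112 + 361} = \sqrt{473} \approx 21.749$)
$W^{2} = \left(\sqrt{473}\right)^{2} = 473$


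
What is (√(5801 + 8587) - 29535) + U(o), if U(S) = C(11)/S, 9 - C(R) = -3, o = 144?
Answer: -354419/12 + 2*√3597 ≈ -29415.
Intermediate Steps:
C(R) = 12 (C(R) = 9 - 1*(-3) = 9 + 3 = 12)
U(S) = 12/S
(√(5801 + 8587) - 29535) + U(o) = (√(5801 + 8587) - 29535) + 12/144 = (√14388 - 29535) + 12*(1/144) = (2*√3597 - 29535) + 1/12 = (-29535 + 2*√3597) + 1/12 = -354419/12 + 2*√3597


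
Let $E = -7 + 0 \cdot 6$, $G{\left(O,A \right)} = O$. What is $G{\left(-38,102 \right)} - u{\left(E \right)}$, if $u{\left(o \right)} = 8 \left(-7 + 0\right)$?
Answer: $18$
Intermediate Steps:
$E = -7$ ($E = -7 + 0 = -7$)
$u{\left(o \right)} = -56$ ($u{\left(o \right)} = 8 \left(-7\right) = -56$)
$G{\left(-38,102 \right)} - u{\left(E \right)} = -38 - -56 = -38 + 56 = 18$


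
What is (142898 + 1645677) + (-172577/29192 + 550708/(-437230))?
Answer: 11414298409206177/6381809080 ≈ 1.7886e+6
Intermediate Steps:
(142898 + 1645677) + (-172577/29192 + 550708/(-437230)) = 1788575 + (-172577*1/29192 + 550708*(-1/437230)) = 1788575 + (-172577/29192 - 275354/218615) = 1788575 - 45766054823/6381809080 = 11414298409206177/6381809080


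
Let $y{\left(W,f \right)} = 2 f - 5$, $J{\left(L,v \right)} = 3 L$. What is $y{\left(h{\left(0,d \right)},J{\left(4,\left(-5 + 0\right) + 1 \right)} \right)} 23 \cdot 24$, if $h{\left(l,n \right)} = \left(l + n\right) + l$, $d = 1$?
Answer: $10488$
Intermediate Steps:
$h{\left(l,n \right)} = n + 2 l$
$y{\left(W,f \right)} = -5 + 2 f$
$y{\left(h{\left(0,d \right)},J{\left(4,\left(-5 + 0\right) + 1 \right)} \right)} 23 \cdot 24 = \left(-5 + 2 \cdot 3 \cdot 4\right) 23 \cdot 24 = \left(-5 + 2 \cdot 12\right) 23 \cdot 24 = \left(-5 + 24\right) 23 \cdot 24 = 19 \cdot 23 \cdot 24 = 437 \cdot 24 = 10488$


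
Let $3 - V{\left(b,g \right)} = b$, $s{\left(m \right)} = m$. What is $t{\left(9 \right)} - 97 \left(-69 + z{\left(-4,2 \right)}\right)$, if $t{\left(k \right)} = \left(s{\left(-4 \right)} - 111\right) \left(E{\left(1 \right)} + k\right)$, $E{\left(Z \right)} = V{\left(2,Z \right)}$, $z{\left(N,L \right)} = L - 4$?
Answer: $5737$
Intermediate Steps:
$V{\left(b,g \right)} = 3 - b$
$z{\left(N,L \right)} = -4 + L$ ($z{\left(N,L \right)} = L - 4 = -4 + L$)
$E{\left(Z \right)} = 1$ ($E{\left(Z \right)} = 3 - 2 = 1$)
$t{\left(k \right)} = -115 - 115 k$ ($t{\left(k \right)} = \left(-4 - 111\right) \left(1 + k\right) = - 115 \left(1 + k\right) = -115 - 115 k$)
$t{\left(9 \right)} - 97 \left(-69 + z{\left(-4,2 \right)}\right) = \left(-115 - 1035\right) - 97 \left(-69 + \left(-4 + 2\right)\right) = \left(-115 - 1035\right) - 97 \left(-69 - 2\right) = -1150 - -6887 = -1150 + 6887 = 5737$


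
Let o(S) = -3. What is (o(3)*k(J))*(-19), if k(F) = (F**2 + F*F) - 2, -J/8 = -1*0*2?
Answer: -114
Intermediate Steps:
J = 0 (J = -8*(-1*0)*2 = -0*2 = -8*0 = 0)
k(F) = -2 + 2*F**2 (k(F) = (F**2 + F**2) - 2 = 2*F**2 - 2 = -2 + 2*F**2)
(o(3)*k(J))*(-19) = -3*(-2 + 2*0**2)*(-19) = -3*(-2 + 2*0)*(-19) = -3*(-2 + 0)*(-19) = -3*(-2)*(-19) = 6*(-19) = -114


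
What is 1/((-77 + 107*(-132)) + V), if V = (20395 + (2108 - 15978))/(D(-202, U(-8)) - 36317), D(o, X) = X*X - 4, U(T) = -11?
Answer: -1448/20563309 ≈ -7.0417e-5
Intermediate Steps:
D(o, X) = -4 + X² (D(o, X) = X² - 4 = -4 + X²)
V = -261/1448 (V = (20395 + (2108 - 15978))/((-4 + (-11)²) - 36317) = (20395 - 13870)/((-4 + 121) - 36317) = 6525/(117 - 36317) = 6525/(-36200) = 6525*(-1/36200) = -261/1448 ≈ -0.18025)
1/((-77 + 107*(-132)) + V) = 1/((-77 + 107*(-132)) - 261/1448) = 1/((-77 - 14124) - 261/1448) = 1/(-14201 - 261/1448) = 1/(-20563309/1448) = -1448/20563309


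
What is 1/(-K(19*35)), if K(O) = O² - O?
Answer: -1/441560 ≈ -2.2647e-6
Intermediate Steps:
1/(-K(19*35)) = 1/(-19*35*(-1 + 19*35)) = 1/(-665*(-1 + 665)) = 1/(-665*664) = 1/(-1*441560) = 1/(-441560) = -1/441560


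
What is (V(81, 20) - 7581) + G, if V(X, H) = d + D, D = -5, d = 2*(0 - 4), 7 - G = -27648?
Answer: 20061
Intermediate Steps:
G = 27655 (G = 7 - 1*(-27648) = 7 + 27648 = 27655)
d = -8 (d = 2*(-4) = -8)
V(X, H) = -13 (V(X, H) = -8 - 5 = -13)
(V(81, 20) - 7581) + G = (-13 - 7581) + 27655 = -7594 + 27655 = 20061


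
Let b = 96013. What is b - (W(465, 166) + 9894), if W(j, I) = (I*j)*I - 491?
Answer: -12726930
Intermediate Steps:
W(j, I) = -491 + j*I² (W(j, I) = j*I² - 491 = -491 + j*I²)
b - (W(465, 166) + 9894) = 96013 - ((-491 + 465*166²) + 9894) = 96013 - ((-491 + 465*27556) + 9894) = 96013 - ((-491 + 12813540) + 9894) = 96013 - (12813049 + 9894) = 96013 - 1*12822943 = 96013 - 12822943 = -12726930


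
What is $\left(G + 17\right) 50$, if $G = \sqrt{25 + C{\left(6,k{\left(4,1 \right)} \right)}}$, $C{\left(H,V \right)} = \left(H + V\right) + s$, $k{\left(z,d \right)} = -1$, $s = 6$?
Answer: $1150$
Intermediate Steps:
$C{\left(H,V \right)} = 6 + H + V$ ($C{\left(H,V \right)} = \left(H + V\right) + 6 = 6 + H + V$)
$G = 6$ ($G = \sqrt{25 + \left(6 + 6 - 1\right)} = \sqrt{25 + 11} = \sqrt{36} = 6$)
$\left(G + 17\right) 50 = \left(6 + 17\right) 50 = 23 \cdot 50 = 1150$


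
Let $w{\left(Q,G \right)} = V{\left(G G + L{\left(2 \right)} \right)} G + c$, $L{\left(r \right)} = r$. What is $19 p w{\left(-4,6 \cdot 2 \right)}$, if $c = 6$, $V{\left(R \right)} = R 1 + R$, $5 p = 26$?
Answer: $346788$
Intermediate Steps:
$p = \frac{26}{5}$ ($p = \frac{1}{5} \cdot 26 = \frac{26}{5} \approx 5.2$)
$V{\left(R \right)} = 2 R$ ($V{\left(R \right)} = R + R = 2 R$)
$w{\left(Q,G \right)} = 6 + G \left(4 + 2 G^{2}\right)$ ($w{\left(Q,G \right)} = 2 \left(G G + 2\right) G + 6 = 2 \left(G^{2} + 2\right) G + 6 = 2 \left(2 + G^{2}\right) G + 6 = \left(4 + 2 G^{2}\right) G + 6 = G \left(4 + 2 G^{2}\right) + 6 = 6 + G \left(4 + 2 G^{2}\right)$)
$19 p w{\left(-4,6 \cdot 2 \right)} = 19 \cdot \frac{26}{5} \left(6 + 2 \cdot 6 \cdot 2 \left(2 + \left(6 \cdot 2\right)^{2}\right)\right) = \frac{494 \left(6 + 2 \cdot 12 \left(2 + 12^{2}\right)\right)}{5} = \frac{494 \left(6 + 2 \cdot 12 \left(2 + 144\right)\right)}{5} = \frac{494 \left(6 + 2 \cdot 12 \cdot 146\right)}{5} = \frac{494 \left(6 + 3504\right)}{5} = \frac{494}{5} \cdot 3510 = 346788$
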